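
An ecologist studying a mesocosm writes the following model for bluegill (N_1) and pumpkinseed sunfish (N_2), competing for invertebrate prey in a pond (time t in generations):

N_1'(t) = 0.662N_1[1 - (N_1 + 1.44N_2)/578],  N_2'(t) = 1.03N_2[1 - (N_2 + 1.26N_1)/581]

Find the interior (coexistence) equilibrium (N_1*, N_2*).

N_1* ≈ 318, N_2* ≈ 181

Setting both brackets to zero gives the nullclines N_1 + 1.44N_2 = 578 and 1.26N_1 + N_2 = 581.
Substituting N_2 = 581 - 1.26N_1 into the first: N_1(1 - 1.44·1.26) = 578 - 1.44·581.
So N_1* = -259/-0.814 = 318, and then N_2* = 581 - 1.26·318 = 181.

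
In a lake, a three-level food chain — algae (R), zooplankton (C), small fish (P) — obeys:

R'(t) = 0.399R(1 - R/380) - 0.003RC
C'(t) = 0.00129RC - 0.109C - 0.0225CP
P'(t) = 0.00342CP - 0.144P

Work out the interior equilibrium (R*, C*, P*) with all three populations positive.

R* ≈ 260, C* ≈ 42.1, P* ≈ 10

From dP/dt = 0: 0.00342C* = 0.144, so C* = 42.1.
From dR/dt = 0: 0.399(1 - R*/380) = 0.003·42.1, giving R* = 380·(1 - 0.317) = 260.
From dC/dt = 0: 0.00129·260 - 0.109 = 0.0225P*, so P* = 0.226/0.0225 = 10.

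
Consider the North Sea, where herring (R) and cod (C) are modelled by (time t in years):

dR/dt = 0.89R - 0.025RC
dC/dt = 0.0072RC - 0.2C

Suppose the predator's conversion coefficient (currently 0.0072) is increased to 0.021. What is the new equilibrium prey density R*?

R* ≈ 9.52

At the interior fixed point, setting dC/dt = 0 with C > 0 fixes R* = (predator death rate)/(RC coefficient) — independent of the other coefficients.
With the change, R* = 0.2/0.021 = 9.52; it falls from 27.8.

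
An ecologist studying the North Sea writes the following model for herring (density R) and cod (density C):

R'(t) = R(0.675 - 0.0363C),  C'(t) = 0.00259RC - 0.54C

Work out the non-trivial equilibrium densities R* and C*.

Set dC/dt = 0 with C > 0: 0.00259R - 0.54 = 0, so R* = 0.54/0.00259 = 208.
Set dR/dt = 0 with R > 0: 0.675 - 0.0363C = 0, so C* = 0.675/0.0363 = 18.6.

R* ≈ 208, C* ≈ 18.6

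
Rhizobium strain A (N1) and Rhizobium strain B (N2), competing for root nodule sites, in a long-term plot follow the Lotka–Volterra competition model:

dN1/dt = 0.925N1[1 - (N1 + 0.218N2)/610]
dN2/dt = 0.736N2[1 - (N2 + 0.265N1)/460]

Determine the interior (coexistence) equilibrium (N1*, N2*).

N1* ≈ 541, N2* ≈ 317

Setting both brackets to zero gives the nullclines N1 + 0.218N2 = 610 and 0.265N1 + N2 = 460.
Substituting N2 = 460 - 0.265N1 into the first: N1(1 - 0.218·0.265) = 610 - 0.218·460.
So N1* = 510/0.942 = 541, and then N2* = 460 - 0.265·541 = 317.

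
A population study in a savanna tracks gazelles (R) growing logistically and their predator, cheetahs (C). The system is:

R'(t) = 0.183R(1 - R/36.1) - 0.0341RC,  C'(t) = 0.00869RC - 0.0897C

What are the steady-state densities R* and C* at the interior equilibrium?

R* ≈ 10.3, C* ≈ 3.83

From dC/dt = 0 with C > 0: 0.00869R* = 0.0897, so R* = 10.3.
Substitute into dR/dt = 0: 0.183(1 - 10.3/36.1) = 0.0341C*.
The bracket is 0.714, giving C* = 0.131/0.0341 = 3.83.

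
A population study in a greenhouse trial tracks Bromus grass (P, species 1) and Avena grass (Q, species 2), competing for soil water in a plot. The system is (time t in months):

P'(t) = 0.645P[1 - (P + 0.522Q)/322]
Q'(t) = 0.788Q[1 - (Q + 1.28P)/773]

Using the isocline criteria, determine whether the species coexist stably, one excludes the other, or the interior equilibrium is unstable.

Compare the nullcline intercepts: K1/α12 = 322/0.522 = 617 < K2 = 773; K2/α21 = 773/1.28 = 604 > K1 = 322.
Since the inequalities point opposite ways, species 2 can invade but species 1 cannot.

species 2 excludes species 1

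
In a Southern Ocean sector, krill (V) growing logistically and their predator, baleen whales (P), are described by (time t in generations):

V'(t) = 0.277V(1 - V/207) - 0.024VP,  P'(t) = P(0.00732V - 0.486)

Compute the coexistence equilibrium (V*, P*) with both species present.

From dP/dt = 0 with P > 0: 0.00732V* = 0.486, so V* = 66.4.
Substitute into dV/dt = 0: 0.277(1 - 66.4/207) = 0.024P*.
The bracket is 0.679, giving P* = 0.188/0.024 = 7.84.

V* ≈ 66.4, P* ≈ 7.84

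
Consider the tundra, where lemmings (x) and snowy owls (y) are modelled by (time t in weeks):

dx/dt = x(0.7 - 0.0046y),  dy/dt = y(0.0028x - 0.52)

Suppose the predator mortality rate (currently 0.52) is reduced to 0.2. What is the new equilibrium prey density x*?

At the interior fixed point, setting dy/dt = 0 with y > 0 fixes x* = (predator death rate)/(xy coefficient) — independent of the other coefficients.
With the change, x* = 0.2/0.0028 = 71.4; it falls from 186.

x* ≈ 71.4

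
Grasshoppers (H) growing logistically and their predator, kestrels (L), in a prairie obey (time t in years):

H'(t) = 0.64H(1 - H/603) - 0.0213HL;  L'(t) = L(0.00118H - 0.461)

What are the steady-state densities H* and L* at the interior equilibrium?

From dL/dt = 0 with L > 0: 0.00118H* = 0.461, so H* = 391.
Substitute into dH/dt = 0: 0.64(1 - 391/603) = 0.0213L*.
The bracket is 0.352, giving L* = 0.225/0.0213 = 10.6.

H* ≈ 391, L* ≈ 10.6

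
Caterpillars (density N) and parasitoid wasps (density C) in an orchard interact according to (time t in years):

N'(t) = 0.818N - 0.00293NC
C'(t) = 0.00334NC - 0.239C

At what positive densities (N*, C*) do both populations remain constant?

N* ≈ 71.6, C* ≈ 279

Set dC/dt = 0 with C > 0: 0.00334N - 0.239 = 0, so N* = 0.239/0.00334 = 71.6.
Set dN/dt = 0 with N > 0: 0.818 - 0.00293C = 0, so C* = 0.818/0.00293 = 279.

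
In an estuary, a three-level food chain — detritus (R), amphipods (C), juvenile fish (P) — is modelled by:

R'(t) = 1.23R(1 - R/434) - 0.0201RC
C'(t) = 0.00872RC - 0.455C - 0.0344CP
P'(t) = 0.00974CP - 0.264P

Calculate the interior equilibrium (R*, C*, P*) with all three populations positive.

From dP/dt = 0: 0.00974C* = 0.264, so C* = 27.1.
From dR/dt = 0: 1.23(1 - R*/434) = 0.0201·27.1, giving R* = 434·(1 - 0.443) = 242.
From dC/dt = 0: 0.00872·242 - 0.455 = 0.0344P*, so P* = 1.65/0.0344 = 48.1.

R* ≈ 242, C* ≈ 27.1, P* ≈ 48.1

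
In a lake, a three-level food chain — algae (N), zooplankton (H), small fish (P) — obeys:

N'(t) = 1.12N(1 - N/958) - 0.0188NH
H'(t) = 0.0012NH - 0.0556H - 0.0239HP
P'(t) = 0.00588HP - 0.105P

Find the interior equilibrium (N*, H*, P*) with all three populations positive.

From dP/dt = 0: 0.00588H* = 0.105, so H* = 17.9.
From dN/dt = 0: 1.12(1 - N*/958) = 0.0188·17.9, giving N* = 958·(1 - 0.3) = 671.
From dH/dt = 0: 0.0012·671 - 0.0556 = 0.0239P*, so P* = 0.749/0.0239 = 31.4.

N* ≈ 671, H* ≈ 17.9, P* ≈ 31.4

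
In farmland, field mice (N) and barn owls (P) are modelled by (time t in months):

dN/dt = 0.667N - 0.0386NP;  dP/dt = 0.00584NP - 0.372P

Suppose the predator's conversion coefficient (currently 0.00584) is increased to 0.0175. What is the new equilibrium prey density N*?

At the interior fixed point, setting dP/dt = 0 with P > 0 fixes N* = (predator death rate)/(NP coefficient) — independent of the other coefficients.
With the change, N* = 0.372/0.0175 = 21.3; it falls from 63.7.

N* ≈ 21.3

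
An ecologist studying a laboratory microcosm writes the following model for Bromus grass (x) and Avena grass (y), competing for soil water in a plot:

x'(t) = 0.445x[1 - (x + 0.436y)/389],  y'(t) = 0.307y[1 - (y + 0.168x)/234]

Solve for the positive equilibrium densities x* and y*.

x* ≈ 310, y* ≈ 182

Setting both brackets to zero gives the nullclines x + 0.436y = 389 and 0.168x + y = 234.
Substituting y = 234 - 0.168x into the first: x(1 - 0.436·0.168) = 389 - 0.436·234.
So x* = 287/0.927 = 310, and then y* = 234 - 0.168·310 = 182.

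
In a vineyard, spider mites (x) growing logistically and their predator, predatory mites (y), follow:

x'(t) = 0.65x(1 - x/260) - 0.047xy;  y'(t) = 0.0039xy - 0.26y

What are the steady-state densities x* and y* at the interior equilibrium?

From dy/dt = 0 with y > 0: 0.0039x* = 0.26, so x* = 66.7.
Substitute into dx/dt = 0: 0.65(1 - 66.7/260) = 0.047y*.
The bracket is 0.744, giving y* = 0.483/0.047 = 10.3.

x* ≈ 66.7, y* ≈ 10.3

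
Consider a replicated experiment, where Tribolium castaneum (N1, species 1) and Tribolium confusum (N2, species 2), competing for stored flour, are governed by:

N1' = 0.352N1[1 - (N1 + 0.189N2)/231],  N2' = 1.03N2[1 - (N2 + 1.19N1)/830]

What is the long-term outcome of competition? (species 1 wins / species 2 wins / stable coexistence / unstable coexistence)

Compare the nullcline intercepts: K1/α12 = 231/0.189 = 1220 > K2 = 830; K2/α21 = 830/1.19 = 697 > K1 = 231.
Since both inequalities hold, each species can invade when rare, so the interior equilibrium is stable.

stable coexistence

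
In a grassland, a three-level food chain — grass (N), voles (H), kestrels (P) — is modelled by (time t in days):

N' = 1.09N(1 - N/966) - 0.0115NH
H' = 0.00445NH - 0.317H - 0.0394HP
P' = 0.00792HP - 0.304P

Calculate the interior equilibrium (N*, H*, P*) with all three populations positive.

N* ≈ 575, H* ≈ 38.4, P* ≈ 56.9

From dP/dt = 0: 0.00792H* = 0.304, so H* = 38.4.
From dN/dt = 0: 1.09(1 - N*/966) = 0.0115·38.4, giving N* = 966·(1 - 0.405) = 575.
From dH/dt = 0: 0.00445·575 - 0.317 = 0.0394P*, so P* = 2.24/0.0394 = 56.9.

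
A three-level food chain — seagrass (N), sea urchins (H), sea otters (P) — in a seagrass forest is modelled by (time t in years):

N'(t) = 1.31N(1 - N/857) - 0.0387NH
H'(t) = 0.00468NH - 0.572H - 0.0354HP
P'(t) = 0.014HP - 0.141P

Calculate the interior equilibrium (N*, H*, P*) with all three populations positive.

From dP/dt = 0: 0.014H* = 0.141, so H* = 10.1.
From dN/dt = 0: 1.31(1 - N*/857) = 0.0387·10.1, giving N* = 857·(1 - 0.298) = 602.
From dH/dt = 0: 0.00468·602 - 0.572 = 0.0354P*, so P* = 2.25/0.0354 = 63.4.

N* ≈ 602, H* ≈ 10.1, P* ≈ 63.4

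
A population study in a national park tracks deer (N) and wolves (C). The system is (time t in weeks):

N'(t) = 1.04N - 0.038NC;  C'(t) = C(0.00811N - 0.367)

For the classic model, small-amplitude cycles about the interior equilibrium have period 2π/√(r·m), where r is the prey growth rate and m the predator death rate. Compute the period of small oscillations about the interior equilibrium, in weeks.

Here r = 1.04 and m = 0.367, so r·m = 0.382.
ω = √0.382 = 0.618 per week, hence T = 2π/ω ≈ 10.2 weeks.

T ≈ 10.2 weeks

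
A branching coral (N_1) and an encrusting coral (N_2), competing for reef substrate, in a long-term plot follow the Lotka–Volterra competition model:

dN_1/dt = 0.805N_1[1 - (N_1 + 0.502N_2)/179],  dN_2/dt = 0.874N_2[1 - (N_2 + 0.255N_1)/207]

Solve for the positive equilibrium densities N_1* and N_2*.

Setting both brackets to zero gives the nullclines N_1 + 0.502N_2 = 179 and 0.255N_1 + N_2 = 207.
Substituting N_2 = 207 - 0.255N_1 into the first: N_1(1 - 0.502·0.255) = 179 - 0.502·207.
So N_1* = 75.1/0.872 = 86.1, and then N_2* = 207 - 0.255·86.1 = 185.

N_1* ≈ 86.1, N_2* ≈ 185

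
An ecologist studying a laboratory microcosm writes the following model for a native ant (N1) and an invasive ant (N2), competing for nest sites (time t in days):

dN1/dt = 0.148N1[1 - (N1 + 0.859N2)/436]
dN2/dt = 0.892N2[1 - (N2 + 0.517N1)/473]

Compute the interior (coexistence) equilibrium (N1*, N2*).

Setting both brackets to zero gives the nullclines N1 + 0.859N2 = 436 and 0.517N1 + N2 = 473.
Substituting N2 = 473 - 0.517N1 into the first: N1(1 - 0.859·0.517) = 436 - 0.859·473.
So N1* = 29.7/0.556 = 53.4, and then N2* = 473 - 0.517·53.4 = 445.

N1* ≈ 53.4, N2* ≈ 445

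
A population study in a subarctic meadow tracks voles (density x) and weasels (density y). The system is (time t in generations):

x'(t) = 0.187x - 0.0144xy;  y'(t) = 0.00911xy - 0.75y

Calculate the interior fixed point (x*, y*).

x* ≈ 82.3, y* ≈ 13

Set dy/dt = 0 with y > 0: 0.00911x - 0.75 = 0, so x* = 0.75/0.00911 = 82.3.
Set dx/dt = 0 with x > 0: 0.187 - 0.0144y = 0, so y* = 0.187/0.0144 = 13.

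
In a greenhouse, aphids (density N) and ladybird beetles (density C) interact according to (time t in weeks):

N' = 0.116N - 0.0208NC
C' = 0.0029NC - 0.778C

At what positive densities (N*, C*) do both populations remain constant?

Set dC/dt = 0 with C > 0: 0.0029N - 0.778 = 0, so N* = 0.778/0.0029 = 268.
Set dN/dt = 0 with N > 0: 0.116 - 0.0208C = 0, so C* = 0.116/0.0208 = 5.58.

N* ≈ 268, C* ≈ 5.58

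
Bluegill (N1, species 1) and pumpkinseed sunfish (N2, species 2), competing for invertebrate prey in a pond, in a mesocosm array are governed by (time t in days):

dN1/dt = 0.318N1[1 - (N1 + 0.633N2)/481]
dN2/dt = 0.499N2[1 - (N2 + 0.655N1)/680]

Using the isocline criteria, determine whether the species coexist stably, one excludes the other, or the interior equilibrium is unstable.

stable coexistence

Compare the nullcline intercepts: K1/α12 = 481/0.633 = 760 > K2 = 680; K2/α21 = 680/0.655 = 1040 > K1 = 481.
Since both inequalities hold, each species can invade when rare, so the interior equilibrium is stable.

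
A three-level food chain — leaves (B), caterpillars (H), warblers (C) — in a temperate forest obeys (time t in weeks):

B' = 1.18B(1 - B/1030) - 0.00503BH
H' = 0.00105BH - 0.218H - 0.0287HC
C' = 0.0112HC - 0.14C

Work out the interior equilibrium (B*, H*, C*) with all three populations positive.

From dC/dt = 0: 0.0112H* = 0.14, so H* = 12.5.
From dB/dt = 0: 1.18(1 - B*/1030) = 0.00503·12.5, giving B* = 1030·(1 - 0.0533) = 975.
From dH/dt = 0: 0.00105·975 - 0.218 = 0.0287C*, so C* = 0.806/0.0287 = 28.1.

B* ≈ 975, H* ≈ 12.5, C* ≈ 28.1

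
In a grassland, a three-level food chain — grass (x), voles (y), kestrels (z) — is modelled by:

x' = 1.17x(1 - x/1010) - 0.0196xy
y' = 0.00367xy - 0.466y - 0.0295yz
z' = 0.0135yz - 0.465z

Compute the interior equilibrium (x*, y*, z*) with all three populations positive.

From dz/dt = 0: 0.0135y* = 0.465, so y* = 34.4.
From dx/dt = 0: 1.17(1 - x*/1010) = 0.0196·34.4, giving x* = 1010·(1 - 0.577) = 427.
From dy/dt = 0: 0.00367·427 - 0.466 = 0.0295z*, so z* = 1.1/0.0295 = 37.4.

x* ≈ 427, y* ≈ 34.4, z* ≈ 37.4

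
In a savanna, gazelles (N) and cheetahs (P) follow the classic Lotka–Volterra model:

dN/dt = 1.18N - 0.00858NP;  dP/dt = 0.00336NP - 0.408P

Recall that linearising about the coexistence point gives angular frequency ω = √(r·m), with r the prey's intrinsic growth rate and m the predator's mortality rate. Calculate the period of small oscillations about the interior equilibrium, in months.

T ≈ 9.06 months

Here r = 1.18 and m = 0.408, so r·m = 0.481.
ω = √0.481 = 0.694 per month, hence T = 2π/ω ≈ 9.06 months.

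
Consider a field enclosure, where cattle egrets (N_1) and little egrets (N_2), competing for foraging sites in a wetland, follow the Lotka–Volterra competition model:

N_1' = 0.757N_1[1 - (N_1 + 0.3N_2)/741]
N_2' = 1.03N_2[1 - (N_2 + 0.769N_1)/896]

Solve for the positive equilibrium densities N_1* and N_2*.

N_1* ≈ 614, N_2* ≈ 424

Setting both brackets to zero gives the nullclines N_1 + 0.3N_2 = 741 and 0.769N_1 + N_2 = 896.
Substituting N_2 = 896 - 0.769N_1 into the first: N_1(1 - 0.3·0.769) = 741 - 0.3·896.
So N_1* = 472/0.769 = 614, and then N_2* = 896 - 0.769·614 = 424.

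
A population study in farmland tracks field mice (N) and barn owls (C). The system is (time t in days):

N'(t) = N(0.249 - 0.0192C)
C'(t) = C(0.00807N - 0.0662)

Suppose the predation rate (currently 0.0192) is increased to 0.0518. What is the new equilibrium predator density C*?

At the interior fixed point, setting dN/dt = 0 with N > 0 fixes C* = (prey growth rate)/(NC coefficient) — independent of the other coefficients.
With the change, C* = 0.249/0.0518 = 4.81; it falls from 13.

C* ≈ 4.81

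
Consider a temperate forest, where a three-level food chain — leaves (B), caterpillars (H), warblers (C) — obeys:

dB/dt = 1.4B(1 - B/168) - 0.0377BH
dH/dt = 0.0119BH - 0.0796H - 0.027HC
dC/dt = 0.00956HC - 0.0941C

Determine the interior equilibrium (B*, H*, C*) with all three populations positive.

B* ≈ 123, H* ≈ 9.84, C* ≈ 51.5

From dC/dt = 0: 0.00956H* = 0.0941, so H* = 9.84.
From dB/dt = 0: 1.4(1 - B*/168) = 0.0377·9.84, giving B* = 168·(1 - 0.265) = 123.
From dH/dt = 0: 0.0119·123 - 0.0796 = 0.027C*, so C* = 1.39/0.027 = 51.5.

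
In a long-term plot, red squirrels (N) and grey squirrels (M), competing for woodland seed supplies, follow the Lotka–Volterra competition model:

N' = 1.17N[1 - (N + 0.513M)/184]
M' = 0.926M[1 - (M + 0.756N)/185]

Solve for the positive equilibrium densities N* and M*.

Setting both brackets to zero gives the nullclines N + 0.513M = 184 and 0.756N + M = 185.
Substituting M = 185 - 0.756N into the first: N(1 - 0.513·0.756) = 184 - 0.513·185.
So N* = 89.1/0.612 = 146, and then M* = 185 - 0.756·146 = 75.

N* ≈ 146, M* ≈ 75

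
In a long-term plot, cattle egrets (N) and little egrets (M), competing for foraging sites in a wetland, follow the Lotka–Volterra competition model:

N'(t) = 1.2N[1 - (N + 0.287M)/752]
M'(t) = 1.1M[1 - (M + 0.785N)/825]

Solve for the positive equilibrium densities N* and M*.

N* ≈ 665, M* ≈ 303

Setting both brackets to zero gives the nullclines N + 0.287M = 752 and 0.785N + M = 825.
Substituting M = 825 - 0.785N into the first: N(1 - 0.287·0.785) = 752 - 0.287·825.
So N* = 515/0.775 = 665, and then M* = 825 - 0.785·665 = 303.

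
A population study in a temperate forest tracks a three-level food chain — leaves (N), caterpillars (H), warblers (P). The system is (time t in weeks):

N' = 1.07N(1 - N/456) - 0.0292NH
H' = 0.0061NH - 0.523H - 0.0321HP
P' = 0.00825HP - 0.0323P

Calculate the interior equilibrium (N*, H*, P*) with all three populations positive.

N* ≈ 407, H* ≈ 3.92, P* ≈ 61.1

From dP/dt = 0: 0.00825H* = 0.0323, so H* = 3.92.
From dN/dt = 0: 1.07(1 - N*/456) = 0.0292·3.92, giving N* = 456·(1 - 0.107) = 407.
From dH/dt = 0: 0.0061·407 - 0.523 = 0.0321P*, so P* = 1.96/0.0321 = 61.1.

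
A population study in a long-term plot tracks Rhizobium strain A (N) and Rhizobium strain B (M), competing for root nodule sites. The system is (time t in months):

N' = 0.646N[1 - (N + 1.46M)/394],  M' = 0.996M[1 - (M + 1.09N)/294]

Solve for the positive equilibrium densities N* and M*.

Setting both brackets to zero gives the nullclines N + 1.46M = 394 and 1.09N + M = 294.
Substituting M = 294 - 1.09N into the first: N(1 - 1.46·1.09) = 394 - 1.46·294.
So N* = -35.2/-0.591 = 59.6, and then M* = 294 - 1.09·59.6 = 229.

N* ≈ 59.6, M* ≈ 229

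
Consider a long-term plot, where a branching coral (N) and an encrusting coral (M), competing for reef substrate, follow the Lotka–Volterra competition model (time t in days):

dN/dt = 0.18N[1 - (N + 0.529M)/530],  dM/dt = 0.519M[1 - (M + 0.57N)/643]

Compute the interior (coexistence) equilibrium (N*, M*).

Setting both brackets to zero gives the nullclines N + 0.529M = 530 and 0.57N + M = 643.
Substituting M = 643 - 0.57N into the first: N(1 - 0.529·0.57) = 530 - 0.529·643.
So N* = 190/0.698 = 272, and then M* = 643 - 0.57·272 = 488.

N* ≈ 272, M* ≈ 488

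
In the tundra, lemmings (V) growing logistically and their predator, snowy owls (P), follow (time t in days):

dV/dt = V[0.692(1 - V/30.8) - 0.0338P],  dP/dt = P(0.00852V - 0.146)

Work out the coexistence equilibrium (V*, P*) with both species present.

V* ≈ 17.1, P* ≈ 9.08

From dP/dt = 0 with P > 0: 0.00852V* = 0.146, so V* = 17.1.
Substitute into dV/dt = 0: 0.692(1 - 17.1/30.8) = 0.0338P*.
The bracket is 0.444, giving P* = 0.307/0.0338 = 9.08.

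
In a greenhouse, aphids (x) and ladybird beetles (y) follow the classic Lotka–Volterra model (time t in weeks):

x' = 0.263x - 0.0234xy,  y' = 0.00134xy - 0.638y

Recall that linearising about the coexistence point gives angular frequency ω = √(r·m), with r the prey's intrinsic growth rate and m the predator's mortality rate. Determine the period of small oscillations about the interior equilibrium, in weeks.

Here r = 0.263 and m = 0.638, so r·m = 0.168.
ω = √0.168 = 0.41 per week, hence T = 2π/ω ≈ 15.3 weeks.

T ≈ 15.3 weeks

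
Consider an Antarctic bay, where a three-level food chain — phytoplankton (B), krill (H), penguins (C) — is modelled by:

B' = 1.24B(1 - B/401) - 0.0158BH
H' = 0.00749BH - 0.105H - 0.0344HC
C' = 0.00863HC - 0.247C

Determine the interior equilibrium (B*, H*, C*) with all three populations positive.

From dC/dt = 0: 0.00863H* = 0.247, so H* = 28.6.
From dB/dt = 0: 1.24(1 - B*/401) = 0.0158·28.6, giving B* = 401·(1 - 0.365) = 255.
From dH/dt = 0: 0.00749·255 - 0.105 = 0.0344C*, so C* = 1.8/0.0344 = 52.4.

B* ≈ 255, H* ≈ 28.6, C* ≈ 52.4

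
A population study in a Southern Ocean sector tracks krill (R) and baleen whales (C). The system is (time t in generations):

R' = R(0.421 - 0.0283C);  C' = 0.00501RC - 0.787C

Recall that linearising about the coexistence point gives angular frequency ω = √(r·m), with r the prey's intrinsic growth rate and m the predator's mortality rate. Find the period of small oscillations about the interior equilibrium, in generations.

Here r = 0.421 and m = 0.787, so r·m = 0.331.
ω = √0.331 = 0.576 per generation, hence T = 2π/ω ≈ 10.9 generations.

T ≈ 10.9 generations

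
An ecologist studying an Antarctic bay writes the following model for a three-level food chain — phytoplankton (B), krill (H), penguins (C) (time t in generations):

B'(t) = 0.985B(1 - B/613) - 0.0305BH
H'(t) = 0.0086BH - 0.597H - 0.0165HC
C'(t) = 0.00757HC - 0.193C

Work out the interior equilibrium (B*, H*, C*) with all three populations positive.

From dC/dt = 0: 0.00757H* = 0.193, so H* = 25.5.
From dB/dt = 0: 0.985(1 - B*/613) = 0.0305·25.5, giving B* = 613·(1 - 0.789) = 129.
From dH/dt = 0: 0.0086·129 - 0.597 = 0.0165C*, so C* = 0.513/0.0165 = 31.1.

B* ≈ 129, H* ≈ 25.5, C* ≈ 31.1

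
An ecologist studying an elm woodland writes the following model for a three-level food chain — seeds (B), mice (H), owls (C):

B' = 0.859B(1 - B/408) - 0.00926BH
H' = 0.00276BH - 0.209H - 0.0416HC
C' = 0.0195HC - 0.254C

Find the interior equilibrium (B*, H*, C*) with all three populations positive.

B* ≈ 351, H* ≈ 13, C* ≈ 18.2

From dC/dt = 0: 0.0195H* = 0.254, so H* = 13.
From dB/dt = 0: 0.859(1 - B*/408) = 0.00926·13, giving B* = 408·(1 - 0.14) = 351.
From dH/dt = 0: 0.00276·351 - 0.209 = 0.0416C*, so C* = 0.759/0.0416 = 18.2.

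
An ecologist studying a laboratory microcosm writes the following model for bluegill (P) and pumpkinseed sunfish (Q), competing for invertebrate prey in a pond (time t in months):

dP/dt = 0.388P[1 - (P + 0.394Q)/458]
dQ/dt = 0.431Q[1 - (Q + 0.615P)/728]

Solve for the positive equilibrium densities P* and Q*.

P* ≈ 226, Q* ≈ 589

Setting both brackets to zero gives the nullclines P + 0.394Q = 458 and 0.615P + Q = 728.
Substituting Q = 728 - 0.615P into the first: P(1 - 0.394·0.615) = 458 - 0.394·728.
So P* = 171/0.758 = 226, and then Q* = 728 - 0.615·226 = 589.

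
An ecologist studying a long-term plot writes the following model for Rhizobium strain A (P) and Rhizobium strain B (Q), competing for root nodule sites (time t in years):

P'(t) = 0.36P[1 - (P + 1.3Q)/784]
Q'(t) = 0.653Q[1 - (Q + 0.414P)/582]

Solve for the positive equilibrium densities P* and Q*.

P* ≈ 59.3, Q* ≈ 557

Setting both brackets to zero gives the nullclines P + 1.3Q = 784 and 0.414P + Q = 582.
Substituting Q = 582 - 0.414P into the first: P(1 - 1.3·0.414) = 784 - 1.3·582.
So P* = 27.4/0.462 = 59.3, and then Q* = 582 - 0.414·59.3 = 557.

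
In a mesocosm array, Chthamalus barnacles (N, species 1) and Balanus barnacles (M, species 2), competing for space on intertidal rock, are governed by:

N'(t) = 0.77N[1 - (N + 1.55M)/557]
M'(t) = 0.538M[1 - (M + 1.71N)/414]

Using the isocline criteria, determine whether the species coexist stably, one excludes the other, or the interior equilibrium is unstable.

Compare the nullcline intercepts: K1/α12 = 557/1.55 = 359 < K2 = 414; K2/α21 = 414/1.71 = 242 < K1 = 557.
Since both are reversed, neither can invade when rare; the interior point is a saddle.

unstable coexistence (outcome depends on initial conditions)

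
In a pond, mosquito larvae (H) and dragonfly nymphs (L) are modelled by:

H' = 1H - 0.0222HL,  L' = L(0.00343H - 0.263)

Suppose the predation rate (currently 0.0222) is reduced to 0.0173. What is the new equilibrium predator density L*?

L* ≈ 57.8

At the interior fixed point, setting dH/dt = 0 with H > 0 fixes L* = (prey growth rate)/(HL coefficient) — independent of the other coefficients.
With the change, L* = 1/0.0173 = 57.8; it rises from 45.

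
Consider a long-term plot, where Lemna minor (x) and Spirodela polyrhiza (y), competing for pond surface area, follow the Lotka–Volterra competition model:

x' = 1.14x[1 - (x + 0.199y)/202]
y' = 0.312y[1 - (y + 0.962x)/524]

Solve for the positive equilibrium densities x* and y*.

Setting both brackets to zero gives the nullclines x + 0.199y = 202 and 0.962x + y = 524.
Substituting y = 524 - 0.962x into the first: x(1 - 0.199·0.962) = 202 - 0.199·524.
So x* = 97.7/0.809 = 121, and then y* = 524 - 0.962·121 = 408.

x* ≈ 121, y* ≈ 408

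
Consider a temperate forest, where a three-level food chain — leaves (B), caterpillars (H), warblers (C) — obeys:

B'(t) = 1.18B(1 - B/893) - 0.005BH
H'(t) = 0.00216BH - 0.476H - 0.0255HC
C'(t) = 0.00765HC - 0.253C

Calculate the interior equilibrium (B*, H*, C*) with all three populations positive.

B* ≈ 768, H* ≈ 33.1, C* ≈ 46.4

From dC/dt = 0: 0.00765H* = 0.253, so H* = 33.1.
From dB/dt = 0: 1.18(1 - B*/893) = 0.005·33.1, giving B* = 893·(1 - 0.14) = 768.
From dH/dt = 0: 0.00216·768 - 0.476 = 0.0255C*, so C* = 1.18/0.0255 = 46.4.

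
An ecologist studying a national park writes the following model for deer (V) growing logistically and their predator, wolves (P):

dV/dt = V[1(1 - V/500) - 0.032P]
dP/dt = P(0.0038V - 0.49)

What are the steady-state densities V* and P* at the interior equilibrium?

From dP/dt = 0 with P > 0: 0.0038V* = 0.49, so V* = 129.
Substitute into dV/dt = 0: 1(1 - 129/500) = 0.032P*.
The bracket is 0.742, giving P* = 0.742/0.032 = 23.2.

V* ≈ 129, P* ≈ 23.2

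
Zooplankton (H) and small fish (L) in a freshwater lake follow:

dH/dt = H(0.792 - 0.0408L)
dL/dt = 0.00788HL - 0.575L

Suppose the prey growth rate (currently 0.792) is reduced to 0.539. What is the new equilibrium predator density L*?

At the interior fixed point, setting dH/dt = 0 with H > 0 fixes L* = (prey growth rate)/(HL coefficient) — independent of the other coefficients.
With the change, L* = 0.539/0.0408 = 13.2; it falls from 19.4.

L* ≈ 13.2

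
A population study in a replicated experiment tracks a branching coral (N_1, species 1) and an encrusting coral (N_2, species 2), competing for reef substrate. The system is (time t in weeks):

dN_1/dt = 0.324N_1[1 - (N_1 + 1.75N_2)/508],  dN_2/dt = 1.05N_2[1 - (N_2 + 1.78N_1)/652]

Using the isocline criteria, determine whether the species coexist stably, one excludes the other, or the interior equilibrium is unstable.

Compare the nullcline intercepts: K1/α12 = 508/1.75 = 290 < K2 = 652; K2/α21 = 652/1.78 = 366 < K1 = 508.
Since both are reversed, neither can invade when rare; the interior point is a saddle.

unstable coexistence (outcome depends on initial conditions)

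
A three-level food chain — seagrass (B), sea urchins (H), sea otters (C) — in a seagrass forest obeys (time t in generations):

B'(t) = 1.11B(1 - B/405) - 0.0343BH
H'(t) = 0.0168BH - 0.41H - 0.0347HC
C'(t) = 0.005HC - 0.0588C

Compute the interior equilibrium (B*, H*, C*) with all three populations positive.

From dC/dt = 0: 0.005H* = 0.0588, so H* = 11.8.
From dB/dt = 0: 1.11(1 - B*/405) = 0.0343·11.8, giving B* = 405·(1 - 0.363) = 258.
From dH/dt = 0: 0.0168·258 - 0.41 = 0.0347C*, so C* = 3.92/0.0347 = 113.

B* ≈ 258, H* ≈ 11.8, C* ≈ 113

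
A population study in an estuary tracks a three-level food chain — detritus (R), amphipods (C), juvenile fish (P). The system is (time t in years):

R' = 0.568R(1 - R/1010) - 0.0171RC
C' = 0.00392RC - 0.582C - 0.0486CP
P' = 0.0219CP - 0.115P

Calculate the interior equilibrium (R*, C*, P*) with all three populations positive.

R* ≈ 850, C* ≈ 5.25, P* ≈ 56.6

From dP/dt = 0: 0.0219C* = 0.115, so C* = 5.25.
From dR/dt = 0: 0.568(1 - R*/1010) = 0.0171·5.25, giving R* = 1010·(1 - 0.158) = 850.
From dC/dt = 0: 0.00392·850 - 0.582 = 0.0486P*, so P* = 2.75/0.0486 = 56.6.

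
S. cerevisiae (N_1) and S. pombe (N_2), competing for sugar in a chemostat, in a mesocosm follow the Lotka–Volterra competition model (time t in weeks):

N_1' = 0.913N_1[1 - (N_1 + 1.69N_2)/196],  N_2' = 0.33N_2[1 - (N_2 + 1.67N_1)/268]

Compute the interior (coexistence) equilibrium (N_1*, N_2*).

N_1* ≈ 141, N_2* ≈ 32.6

Setting both brackets to zero gives the nullclines N_1 + 1.69N_2 = 196 and 1.67N_1 + N_2 = 268.
Substituting N_2 = 268 - 1.67N_1 into the first: N_1(1 - 1.69·1.67) = 196 - 1.69·268.
So N_1* = -257/-1.82 = 141, and then N_2* = 268 - 1.67·141 = 32.6.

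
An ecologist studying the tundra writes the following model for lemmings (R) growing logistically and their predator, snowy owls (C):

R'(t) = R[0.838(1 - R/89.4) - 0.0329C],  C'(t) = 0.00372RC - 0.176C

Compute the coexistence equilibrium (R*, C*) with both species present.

From dC/dt = 0 with C > 0: 0.00372R* = 0.176, so R* = 47.3.
Substitute into dR/dt = 0: 0.838(1 - 47.3/89.4) = 0.0329C*.
The bracket is 0.471, giving C* = 0.395/0.0329 = 12.

R* ≈ 47.3, C* ≈ 12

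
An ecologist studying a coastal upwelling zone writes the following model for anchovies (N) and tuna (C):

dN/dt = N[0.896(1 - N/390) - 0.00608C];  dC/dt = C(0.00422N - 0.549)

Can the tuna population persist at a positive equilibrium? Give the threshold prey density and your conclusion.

The predator equation gives dC/dt > 0 only when N > 0.549/0.00422 = 130.
Without the predator, N → K = 390. Since 390 > 130, the predator can invade and persist.

Threshold N = 130; K > 130, so yes, the predator persists.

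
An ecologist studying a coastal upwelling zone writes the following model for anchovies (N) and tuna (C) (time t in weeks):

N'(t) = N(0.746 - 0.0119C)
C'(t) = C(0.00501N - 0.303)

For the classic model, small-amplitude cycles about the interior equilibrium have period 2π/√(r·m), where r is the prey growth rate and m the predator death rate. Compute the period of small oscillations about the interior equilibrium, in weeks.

Here r = 0.746 and m = 0.303, so r·m = 0.226.
ω = √0.226 = 0.475 per week, hence T = 2π/ω ≈ 13.2 weeks.

T ≈ 13.2 weeks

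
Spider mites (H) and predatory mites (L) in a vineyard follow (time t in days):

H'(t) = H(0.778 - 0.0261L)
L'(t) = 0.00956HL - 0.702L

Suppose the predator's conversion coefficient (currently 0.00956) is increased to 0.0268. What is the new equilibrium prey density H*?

At the interior fixed point, setting dL/dt = 0 with L > 0 fixes H* = (predator death rate)/(HL coefficient) — independent of the other coefficients.
With the change, H* = 0.702/0.0268 = 26.2; it falls from 73.4.

H* ≈ 26.2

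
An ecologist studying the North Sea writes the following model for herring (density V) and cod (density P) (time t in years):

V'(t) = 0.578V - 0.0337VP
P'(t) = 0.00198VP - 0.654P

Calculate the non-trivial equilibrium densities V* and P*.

Set dP/dt = 0 with P > 0: 0.00198V - 0.654 = 0, so V* = 0.654/0.00198 = 330.
Set dV/dt = 0 with V > 0: 0.578 - 0.0337P = 0, so P* = 0.578/0.0337 = 17.2.

V* ≈ 330, P* ≈ 17.2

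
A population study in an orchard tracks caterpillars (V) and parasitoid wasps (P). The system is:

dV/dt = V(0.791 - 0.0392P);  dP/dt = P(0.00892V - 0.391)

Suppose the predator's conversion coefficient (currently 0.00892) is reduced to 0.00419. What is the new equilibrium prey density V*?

At the interior fixed point, setting dP/dt = 0 with P > 0 fixes V* = (predator death rate)/(VP coefficient) — independent of the other coefficients.
With the change, V* = 0.391/0.00419 = 93.3; it rises from 43.8.

V* ≈ 93.3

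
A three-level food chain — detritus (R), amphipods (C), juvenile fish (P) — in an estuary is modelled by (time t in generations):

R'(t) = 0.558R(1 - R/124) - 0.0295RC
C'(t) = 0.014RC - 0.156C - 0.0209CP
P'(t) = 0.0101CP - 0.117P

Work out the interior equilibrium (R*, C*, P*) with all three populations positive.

From dP/dt = 0: 0.0101C* = 0.117, so C* = 11.6.
From dR/dt = 0: 0.558(1 - R*/124) = 0.0295·11.6, giving R* = 124·(1 - 0.612) = 48.1.
From dC/dt = 0: 0.014·48.1 - 0.156 = 0.0209P*, so P* = 0.517/0.0209 = 24.7.

R* ≈ 48.1, C* ≈ 11.6, P* ≈ 24.7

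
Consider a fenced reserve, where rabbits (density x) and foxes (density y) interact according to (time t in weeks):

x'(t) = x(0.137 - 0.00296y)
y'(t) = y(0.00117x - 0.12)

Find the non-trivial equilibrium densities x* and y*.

Set dy/dt = 0 with y > 0: 0.00117x - 0.12 = 0, so x* = 0.12/0.00117 = 103.
Set dx/dt = 0 with x > 0: 0.137 - 0.00296y = 0, so y* = 0.137/0.00296 = 46.3.

x* ≈ 103, y* ≈ 46.3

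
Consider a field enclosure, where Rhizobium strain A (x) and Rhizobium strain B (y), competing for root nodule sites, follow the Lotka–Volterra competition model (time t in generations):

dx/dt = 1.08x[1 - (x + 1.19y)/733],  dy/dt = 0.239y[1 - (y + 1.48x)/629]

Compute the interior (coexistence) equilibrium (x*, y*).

Setting both brackets to zero gives the nullclines x + 1.19y = 733 and 1.48x + y = 629.
Substituting y = 629 - 1.48x into the first: x(1 - 1.19·1.48) = 733 - 1.19·629.
So x* = -15.5/-0.761 = 20.4, and then y* = 629 - 1.48·20.4 = 599.

x* ≈ 20.4, y* ≈ 599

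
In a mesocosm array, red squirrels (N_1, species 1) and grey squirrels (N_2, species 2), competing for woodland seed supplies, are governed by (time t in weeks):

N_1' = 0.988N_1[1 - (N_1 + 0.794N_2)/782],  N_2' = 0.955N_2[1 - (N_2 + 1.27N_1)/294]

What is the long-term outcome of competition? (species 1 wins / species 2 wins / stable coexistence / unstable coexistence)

Compare the nullcline intercepts: K1/α12 = 782/0.794 = 985 > K2 = 294; K2/α21 = 294/1.27 = 231 < K1 = 782.
Since the inequalities point opposite ways, species 1 can invade but species 2 cannot.

species 1 excludes species 2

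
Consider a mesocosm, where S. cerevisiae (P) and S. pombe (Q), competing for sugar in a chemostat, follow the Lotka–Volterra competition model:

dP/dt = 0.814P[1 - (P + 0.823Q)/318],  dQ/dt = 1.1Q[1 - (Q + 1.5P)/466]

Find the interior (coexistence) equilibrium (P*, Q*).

P* ≈ 279, Q* ≈ 46.9

Setting both brackets to zero gives the nullclines P + 0.823Q = 318 and 1.5P + Q = 466.
Substituting Q = 466 - 1.5P into the first: P(1 - 0.823·1.5) = 318 - 0.823·466.
So P* = -65.5/-0.234 = 279, and then Q* = 466 - 1.5·279 = 46.9.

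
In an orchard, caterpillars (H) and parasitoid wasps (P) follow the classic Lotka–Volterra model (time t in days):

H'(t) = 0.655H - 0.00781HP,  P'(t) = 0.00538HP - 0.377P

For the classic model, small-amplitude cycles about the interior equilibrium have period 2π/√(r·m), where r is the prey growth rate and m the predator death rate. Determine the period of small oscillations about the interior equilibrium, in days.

Here r = 0.655 and m = 0.377, so r·m = 0.247.
ω = √0.247 = 0.497 per day, hence T = 2π/ω ≈ 12.6 days.

T ≈ 12.6 days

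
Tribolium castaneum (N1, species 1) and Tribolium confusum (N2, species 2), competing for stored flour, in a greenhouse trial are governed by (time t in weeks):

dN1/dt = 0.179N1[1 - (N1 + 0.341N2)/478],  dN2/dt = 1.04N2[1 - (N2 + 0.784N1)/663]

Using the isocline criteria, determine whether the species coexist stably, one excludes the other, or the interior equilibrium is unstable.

stable coexistence

Compare the nullcline intercepts: K1/α12 = 478/0.341 = 1400 > K2 = 663; K2/α21 = 663/0.784 = 846 > K1 = 478.
Since both inequalities hold, each species can invade when rare, so the interior equilibrium is stable.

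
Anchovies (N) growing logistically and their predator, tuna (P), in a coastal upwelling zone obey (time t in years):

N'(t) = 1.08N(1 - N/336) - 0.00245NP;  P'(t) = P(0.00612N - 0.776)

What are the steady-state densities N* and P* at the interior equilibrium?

N* ≈ 127, P* ≈ 274

From dP/dt = 0 with P > 0: 0.00612N* = 0.776, so N* = 127.
Substitute into dN/dt = 0: 1.08(1 - 127/336) = 0.00245P*.
The bracket is 0.623, giving P* = 0.672/0.00245 = 274.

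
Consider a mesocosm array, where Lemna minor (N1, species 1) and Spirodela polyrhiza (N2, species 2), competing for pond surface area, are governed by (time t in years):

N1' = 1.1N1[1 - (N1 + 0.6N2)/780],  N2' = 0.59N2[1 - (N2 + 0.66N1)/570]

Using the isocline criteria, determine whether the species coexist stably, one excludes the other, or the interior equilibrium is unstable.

stable coexistence

Compare the nullcline intercepts: K1/α12 = 780/0.6 = 1300 > K2 = 570; K2/α21 = 570/0.66 = 864 > K1 = 780.
Since both inequalities hold, each species can invade when rare, so the interior equilibrium is stable.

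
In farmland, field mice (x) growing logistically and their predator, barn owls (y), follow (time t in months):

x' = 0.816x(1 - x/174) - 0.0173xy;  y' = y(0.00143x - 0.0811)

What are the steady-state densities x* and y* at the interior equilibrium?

x* ≈ 56.7, y* ≈ 31.8

From dy/dt = 0 with y > 0: 0.00143x* = 0.0811, so x* = 56.7.
Substitute into dx/dt = 0: 0.816(1 - 56.7/174) = 0.0173y*.
The bracket is 0.674, giving y* = 0.55/0.0173 = 31.8.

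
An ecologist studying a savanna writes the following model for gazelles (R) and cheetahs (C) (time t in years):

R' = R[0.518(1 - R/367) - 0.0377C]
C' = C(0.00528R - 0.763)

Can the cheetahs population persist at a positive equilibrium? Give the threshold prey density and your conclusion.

The predator equation gives dC/dt > 0 only when R > 0.763/0.00528 = 145.
Without the predator, R → K = 367. Since 367 > 145, the predator can invade and persist.

Threshold R = 145; K > 145, so yes, the predator persists.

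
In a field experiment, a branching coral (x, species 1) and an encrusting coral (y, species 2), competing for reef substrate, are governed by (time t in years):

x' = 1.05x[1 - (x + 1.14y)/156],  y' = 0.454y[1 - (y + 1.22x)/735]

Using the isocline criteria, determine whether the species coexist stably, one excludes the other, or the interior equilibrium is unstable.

species 2 excludes species 1

Compare the nullcline intercepts: K1/α12 = 156/1.14 = 137 < K2 = 735; K2/α21 = 735/1.22 = 602 > K1 = 156.
Since the inequalities point opposite ways, species 2 can invade but species 1 cannot.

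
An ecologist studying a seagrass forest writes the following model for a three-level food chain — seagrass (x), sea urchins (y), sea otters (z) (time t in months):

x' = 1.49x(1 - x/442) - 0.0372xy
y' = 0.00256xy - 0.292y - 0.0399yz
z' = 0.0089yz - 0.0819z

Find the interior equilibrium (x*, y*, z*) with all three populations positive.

x* ≈ 340, y* ≈ 9.2, z* ≈ 14.5

From dz/dt = 0: 0.0089y* = 0.0819, so y* = 9.2.
From dx/dt = 0: 1.49(1 - x*/442) = 0.0372·9.2, giving x* = 442·(1 - 0.23) = 340.
From dy/dt = 0: 0.00256·340 - 0.292 = 0.0399z*, so z* = 0.58/0.0399 = 14.5.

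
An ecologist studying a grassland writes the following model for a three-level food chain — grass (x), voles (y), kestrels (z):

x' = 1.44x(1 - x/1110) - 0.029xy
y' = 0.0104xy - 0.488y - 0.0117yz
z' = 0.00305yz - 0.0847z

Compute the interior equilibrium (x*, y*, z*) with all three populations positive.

From dz/dt = 0: 0.00305y* = 0.0847, so y* = 27.8.
From dx/dt = 0: 1.44(1 - x*/1110) = 0.029·27.8, giving x* = 1110·(1 - 0.559) = 489.
From dy/dt = 0: 0.0104·489 - 0.488 = 0.0117z*, so z* = 4.6/0.0117 = 393.

x* ≈ 489, y* ≈ 27.8, z* ≈ 393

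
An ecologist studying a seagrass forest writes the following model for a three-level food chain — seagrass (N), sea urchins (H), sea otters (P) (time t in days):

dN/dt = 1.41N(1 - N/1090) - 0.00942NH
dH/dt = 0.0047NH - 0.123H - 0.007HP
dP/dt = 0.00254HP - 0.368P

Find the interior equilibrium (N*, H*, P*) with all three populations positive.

From dP/dt = 0: 0.00254H* = 0.368, so H* = 145.
From dN/dt = 0: 1.41(1 - N*/1090) = 0.00942·145, giving N* = 1090·(1 - 0.968) = 35.
From dH/dt = 0: 0.0047·35 - 0.123 = 0.007P*, so P* = 0.0413/0.007 = 5.9.

N* ≈ 35, H* ≈ 145, P* ≈ 5.9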